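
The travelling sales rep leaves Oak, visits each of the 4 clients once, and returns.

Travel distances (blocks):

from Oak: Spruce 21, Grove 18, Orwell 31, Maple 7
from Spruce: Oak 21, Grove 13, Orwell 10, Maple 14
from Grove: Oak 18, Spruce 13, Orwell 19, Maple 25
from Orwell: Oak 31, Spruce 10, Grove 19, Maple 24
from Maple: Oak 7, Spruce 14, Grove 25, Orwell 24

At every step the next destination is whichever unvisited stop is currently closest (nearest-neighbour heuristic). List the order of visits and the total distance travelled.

At Oak the remaining stops are Maple 7, Grove 18, Spruce 21, Orwell 31; go to Maple.
At Maple the remaining stops are Spruce 14, Orwell 24, Grove 25; go to Spruce.
At Spruce the remaining stops are Orwell 10, Grove 13; go to Orwell.
At Orwell the remaining stops are Grove 19; go to Grove.
Return Grove→Oak: 18.
Total = 7 + 14 + 10 + 19 + 18 = 68.

Nearest-neighbour total = 68 blocks; route Oak → Maple → Spruce → Orwell → Grove → Oak.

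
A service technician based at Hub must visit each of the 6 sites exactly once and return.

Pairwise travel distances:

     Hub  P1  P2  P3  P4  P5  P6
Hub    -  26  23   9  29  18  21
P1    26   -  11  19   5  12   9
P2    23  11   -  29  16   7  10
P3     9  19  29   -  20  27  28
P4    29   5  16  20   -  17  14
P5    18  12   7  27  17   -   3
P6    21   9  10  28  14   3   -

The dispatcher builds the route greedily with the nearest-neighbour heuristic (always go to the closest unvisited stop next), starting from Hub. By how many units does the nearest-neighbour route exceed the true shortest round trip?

The nearest-neighbour route is 4 longer than optimal.

From Hub: P3=9, P5=18, P6=21, P2=23, P1=26, P4=29 → choose P3 (9).
From P3: P1=19, P4=20, P5=27, P6=28, P2=29 → choose P1 (19).
From P1: P4=5, P6=9, P2=11, P5=12 → choose P4 (5).
From P4: P6=14, P2=16, P5=17 → choose P6 (14).
From P6: P5=3, P2=10 → choose P5 (3).
From P5: P2=7 → choose P2 (7).
NN route Hub → P3 → P1 → P4 → P6 → P5 → P2 → Hub costs 80.
Optimal: Hub → P2 → P5 → P6 → P1 → P4 → P3 → Hub costs 76 (by enumerating all 360 distinct tours).
Excess = 80 − 76 = 4.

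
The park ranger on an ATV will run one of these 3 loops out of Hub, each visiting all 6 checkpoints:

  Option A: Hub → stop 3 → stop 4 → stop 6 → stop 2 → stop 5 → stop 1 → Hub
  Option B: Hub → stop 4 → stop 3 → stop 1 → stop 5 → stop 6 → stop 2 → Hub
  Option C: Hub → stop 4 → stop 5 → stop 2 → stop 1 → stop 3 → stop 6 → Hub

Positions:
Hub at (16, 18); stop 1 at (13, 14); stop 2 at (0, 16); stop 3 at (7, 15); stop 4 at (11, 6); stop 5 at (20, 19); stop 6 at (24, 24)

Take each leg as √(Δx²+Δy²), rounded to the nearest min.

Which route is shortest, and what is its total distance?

Shortest is Option B, total 85 min.

Option A: 9 + 10 + 22 + 25 + 20 + 9 + 5 = 100
Option B: 13 + 10 + 6 + 9 + 6 + 25 + 16 = 85
Option C: 13 + 16 + 20 + 13 + 6 + 19 + 10 = 97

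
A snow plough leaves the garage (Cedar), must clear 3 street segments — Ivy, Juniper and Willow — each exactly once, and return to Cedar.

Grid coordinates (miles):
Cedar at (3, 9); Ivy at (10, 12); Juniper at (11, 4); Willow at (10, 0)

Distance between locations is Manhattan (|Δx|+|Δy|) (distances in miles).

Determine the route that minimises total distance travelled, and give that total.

Shortest round trip = 40 miles.

There are 3 distinct closed tours to check (reversals are equivalent).
Cedar → Ivy → Juniper → Willow → Cedar: 10+9+5+16 = 40
Cedar → Ivy → Willow → Juniper → Cedar: 10+12+5+13 = 40
Cedar → Juniper → Ivy → Willow → Cedar: 13+9+12+16 = 50
The minimum is 40.
One optimal route: Cedar → Ivy → Juniper → Willow → Cedar (or its reverse).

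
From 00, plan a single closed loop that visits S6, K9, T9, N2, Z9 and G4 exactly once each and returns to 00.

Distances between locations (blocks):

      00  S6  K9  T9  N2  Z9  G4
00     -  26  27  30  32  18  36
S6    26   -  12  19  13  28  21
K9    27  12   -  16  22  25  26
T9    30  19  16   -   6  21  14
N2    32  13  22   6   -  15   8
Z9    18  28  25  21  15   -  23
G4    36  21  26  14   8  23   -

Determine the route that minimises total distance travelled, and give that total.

With 6 stops there are 6!/2 = 360 distinct round trips (a route and its reverse cost the same).
00-S6-K9-T9-N2-Z9-G4-00: 26+12+16+6+15+23+36 = 134
00-S6-K9-T9-N2-G4-Z9-00: 26+12+16+6+8+23+18 = 109
00-S6-K9-T9-Z9-N2-G4-00: 26+12+16+21+15+8+36 = 134
00-S6-K9-T9-Z9-G4-N2-00: 26+12+16+21+23+8+32 = 138
00-S6-K9-T9-G4-N2-Z9-00: 26+12+16+14+8+15+18 = 109
00-S6-K9-T9-G4-Z9-N2-00: 26+12+16+14+23+15+32 = 138
00-S6-K9-N2-T9-Z9-G4-00: 26+12+22+6+21+23+36 = 146
00-S6-K9-N2-T9-G4-Z9-00: 26+12+22+6+14+23+18 = 121
… (352 more)
The minimum is 109.
One optimal route: 00 → S6 → K9 → T9 → N2 → G4 → Z9 → 00 (or its reverse).

Minimum total distance: 109 blocks.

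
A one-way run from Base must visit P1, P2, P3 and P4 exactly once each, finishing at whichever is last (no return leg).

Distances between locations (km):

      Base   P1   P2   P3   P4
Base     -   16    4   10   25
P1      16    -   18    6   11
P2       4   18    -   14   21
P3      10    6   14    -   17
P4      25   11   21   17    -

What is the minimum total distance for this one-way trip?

35 km — the minimum one-way total.

There are 4! = 24 possible orderings.
Base - P1 - P2 - P3 - P4: 16+18+14+17 = 65
Base - P1 - P2 - P4 - P3: 16+18+21+17 = 72
Base - P1 - P3 - P2 - P4: 16+6+14+21 = 57
Base - P1 - P3 - P4 - P2: 16+6+17+21 = 60
Base - P1 - P4 - P2 - P3: 16+11+21+14 = 62
Base - P1 - P4 - P3 - P2: 16+11+17+14 = 58
Base - P2 - P1 - P3 - P4: 4+18+6+17 = 45
Base - P2 - P1 - P4 - P3: 4+18+11+17 = 50
Base - P2 - P3 - P1 - P4: 4+14+6+11 = 35
Base - P2 - P3 - P4 - P1: 4+14+17+11 = 46
Base - P2 - P4 - P1 - P3: 4+21+11+6 = 42
Base - P2 - P4 - P3 - P1: 4+21+17+6 = 48
Base - P3 - P1 - P2 - P4: 10+6+18+21 = 55
Base - P3 - P1 - P4 - P2: 10+6+11+21 = 48
… (10 more)
The minimum is 35.
One shortest path: Base → P2 → P3 → P1 → P4.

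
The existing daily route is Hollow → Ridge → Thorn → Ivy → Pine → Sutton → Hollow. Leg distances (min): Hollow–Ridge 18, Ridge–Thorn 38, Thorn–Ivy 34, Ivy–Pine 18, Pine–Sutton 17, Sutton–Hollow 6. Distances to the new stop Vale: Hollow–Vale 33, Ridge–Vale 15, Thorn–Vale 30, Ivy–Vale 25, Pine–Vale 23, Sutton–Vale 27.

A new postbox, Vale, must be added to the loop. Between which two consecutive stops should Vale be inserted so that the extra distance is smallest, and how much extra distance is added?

Adding 7 min by placing Vale on the Ridge–Thorn leg.

Insertion cost between consecutive stops i–j is d(i,Vale) + d(Vale,j) − d(i,j):
  between Hollow and Ridge: 33 + 15 − 18 = 30
  between Ridge and Thorn: 15 + 30 − 38 = 7
  between Thorn and Ivy: 30 + 25 − 34 = 21
  between Ivy and Pine: 25 + 23 − 18 = 30
  between Pine and Sutton: 23 + 27 − 17 = 33
  between Sutton and Hollow: 27 + 33 − 6 = 54
Cheapest insertion is between Ridge and Thorn, adding 7.
New total = 131 + 7 = 138.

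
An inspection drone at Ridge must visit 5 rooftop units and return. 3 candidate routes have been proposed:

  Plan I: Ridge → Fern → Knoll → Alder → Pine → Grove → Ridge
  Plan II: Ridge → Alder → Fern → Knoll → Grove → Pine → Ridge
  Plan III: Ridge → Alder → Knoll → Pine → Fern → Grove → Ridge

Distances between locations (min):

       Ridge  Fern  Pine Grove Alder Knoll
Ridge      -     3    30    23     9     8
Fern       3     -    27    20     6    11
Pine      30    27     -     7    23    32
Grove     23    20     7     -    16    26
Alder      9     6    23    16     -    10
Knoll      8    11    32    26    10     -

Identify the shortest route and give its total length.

Shortest is Plan I, total 77 min.

Plan I: 3 + 11 + 10 + 23 + 7 + 23 = 77
Plan II: 9 + 6 + 11 + 26 + 7 + 30 = 89
Plan III: 9 + 10 + 32 + 27 + 20 + 23 = 121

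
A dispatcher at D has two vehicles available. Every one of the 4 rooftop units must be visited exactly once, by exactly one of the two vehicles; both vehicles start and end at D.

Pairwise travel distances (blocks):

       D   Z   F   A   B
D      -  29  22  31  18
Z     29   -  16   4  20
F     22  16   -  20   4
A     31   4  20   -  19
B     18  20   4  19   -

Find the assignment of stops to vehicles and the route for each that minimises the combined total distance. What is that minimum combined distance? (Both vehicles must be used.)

Check every non-empty split of the stops between the two vehicles; for each half take its own optimal tour:
  {Z} + {F, A, B}: 58 + 73 = 131
  {F} + {Z, A, B}: 44 + 70 = 114
  {Z, F} + {A, B}: 67 + 68 = 135
  {A} + {Z, F, B}: 62 + 67 = 129
  {Z, A} + {F, B}: 64 + 44 = 108
  {F, A} + {Z, B}: 73 + 67 = 140
  … (7 splits in total)
Best: vehicle 1 D → Z → A → D = 64; vehicle 2 D → F → B → D = 44; combined 108.

108 blocks — the smallest possible combined total.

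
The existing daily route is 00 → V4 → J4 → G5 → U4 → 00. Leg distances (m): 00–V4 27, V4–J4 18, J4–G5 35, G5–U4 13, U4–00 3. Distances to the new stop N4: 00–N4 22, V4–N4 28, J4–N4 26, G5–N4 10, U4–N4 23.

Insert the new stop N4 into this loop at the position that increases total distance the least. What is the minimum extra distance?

Insertion cost between consecutive stops i–j is d(i,N4) + d(N4,j) − d(i,j):
  between 00 and V4: 22 + 28 − 27 = 23
  between V4 and J4: 28 + 26 − 18 = 36
  between J4 and G5: 26 + 10 − 35 = 1
  between G5 and U4: 10 + 23 − 13 = 20
  between U4 and 00: 23 + 22 − 3 = 42
Cheapest insertion is between J4 and G5, adding 1.
New total = 96 + 1 = 97.

Adding 1 m by placing N4 on the J4–G5 leg.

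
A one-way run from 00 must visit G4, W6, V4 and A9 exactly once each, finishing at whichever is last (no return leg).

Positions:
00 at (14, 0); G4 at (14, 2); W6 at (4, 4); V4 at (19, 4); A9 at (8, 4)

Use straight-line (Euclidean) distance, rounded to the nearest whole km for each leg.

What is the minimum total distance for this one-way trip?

There are 4! = 24 possible orderings.
00 - G4 - W6 - V4 - A9: 2+10+15+11 = 38
00 - G4 - W6 - A9 - V4: 2+10+4+11 = 27
00 - G4 - V4 - W6 - A9: 2+5+15+4 = 26
00 - G4 - V4 - A9 - W6: 2+5+11+4 = 22
00 - G4 - A9 - W6 - V4: 2+6+4+15 = 27
00 - G4 - A9 - V4 - W6: 2+6+11+15 = 34
00 - W6 - G4 - V4 - A9: 11+10+5+11 = 37
00 - W6 - G4 - A9 - V4: 11+10+6+11 = 38
00 - W6 - V4 - G4 - A9: 11+15+5+6 = 37
00 - W6 - V4 - A9 - G4: 11+15+11+6 = 43
00 - W6 - A9 - G4 - V4: 11+4+6+5 = 26
00 - W6 - A9 - V4 - G4: 11+4+11+5 = 31
00 - V4 - G4 - W6 - A9: 6+5+10+4 = 25
00 - V4 - G4 - A9 - W6: 6+5+6+4 = 21
… (10 more)
The minimum is 21.
One shortest path: 00 → V4 → G4 → A9 → W6.

Shortest open route: 21 km.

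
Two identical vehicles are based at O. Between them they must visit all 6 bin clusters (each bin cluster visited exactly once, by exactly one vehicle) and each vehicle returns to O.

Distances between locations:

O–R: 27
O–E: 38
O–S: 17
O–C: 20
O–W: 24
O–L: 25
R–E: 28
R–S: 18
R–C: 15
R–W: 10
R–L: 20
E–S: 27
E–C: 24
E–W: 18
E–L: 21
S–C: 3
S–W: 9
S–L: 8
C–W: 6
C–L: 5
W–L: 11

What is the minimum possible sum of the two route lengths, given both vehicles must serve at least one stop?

Try each way of splitting the stops between the two vehicles (each non-empty) and, for each split, find the best tour for each vehicle:
  {R} + {E, S, C, W, L}: 54 + 88 = 142
  {E} + {R, S, C, W, L}: 76 + 73 = 149
  {R, E} + {S, C, W, L}: 93 + 60 = 153
  {S} + {R, E, C, W, L}: 34 + 101 = 135
  {R, S} + {E, C, W, L}: 62 + 88 = 150
  {E, S} + {R, C, W, L}: 82 + 73 = 155
  … (31 splits in total)
Best: vehicle 1 O → S → O = 34; vehicle 2 O → R → W → E → L → C → O = 101; combined 135.

135 — the smallest possible combined total.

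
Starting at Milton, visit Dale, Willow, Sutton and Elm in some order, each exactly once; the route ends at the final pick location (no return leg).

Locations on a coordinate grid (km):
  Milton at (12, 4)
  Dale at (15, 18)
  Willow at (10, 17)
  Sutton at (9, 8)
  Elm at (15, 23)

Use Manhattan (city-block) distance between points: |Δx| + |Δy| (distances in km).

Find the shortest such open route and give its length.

There are 4! = 24 possible orderings.
Milton → Dale → Willow → Sutton → Elm: 17+6+10+21 = 54
Milton → Dale → Willow → Elm → Sutton: 17+6+11+21 = 55
Milton → Dale → Sutton → Willow → Elm: 17+16+10+11 = 54
Milton → Dale → Sutton → Elm → Willow: 17+16+21+11 = 65
Milton → Dale → Elm → Willow → Sutton: 17+5+11+10 = 43
Milton → Dale → Elm → Sutton → Willow: 17+5+21+10 = 53
Milton → Willow → Dale → Sutton → Elm: 15+6+16+21 = 58
Milton → Willow → Dale → Elm → Sutton: 15+6+5+21 = 47
Milton → Willow → Sutton → Dale → Elm: 15+10+16+5 = 46
Milton → Willow → Sutton → Elm → Dale: 15+10+21+5 = 51
Milton → Willow → Elm → Dale → Sutton: 15+11+5+16 = 47
Milton → Willow → Elm → Sutton → Dale: 15+11+21+16 = 63
Milton → Sutton → Dale → Willow → Elm: 7+16+6+11 = 40
Milton → Sutton → Dale → Elm → Willow: 7+16+5+11 = 39
… (10 more)
Milton → Sutton → Willow → Dale → Elm: 7+10+6+5 = 28  ← best
The minimum is 28.
One shortest path: Milton → Sutton → Willow → Dale → Elm.

Shortest open route: 28 km.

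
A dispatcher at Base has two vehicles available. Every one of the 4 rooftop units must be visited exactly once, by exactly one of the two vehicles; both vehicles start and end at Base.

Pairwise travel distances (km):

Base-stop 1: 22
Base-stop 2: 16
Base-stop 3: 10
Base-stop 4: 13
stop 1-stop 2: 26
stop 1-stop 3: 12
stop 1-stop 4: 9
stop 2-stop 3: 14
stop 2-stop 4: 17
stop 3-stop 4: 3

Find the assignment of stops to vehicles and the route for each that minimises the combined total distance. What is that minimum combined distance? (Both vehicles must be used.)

76 km — the smallest possible combined total.

There are 2^3 − 1 = 7 ways to divide the 4 stops into two non-empty groups. For each, the best each vehicle can do is its own shortest tour through its group:
  {stop 1} + {stop 2, stop 3, stop 4}: 44 + 46 = 90
  {stop 2} + {stop 1, stop 3, stop 4}: 32 + 44 = 76
  {stop 1, stop 2} + {stop 3, stop 4}: 64 + 26 = 90
  {stop 3} + {stop 1, stop 2, stop 4}: 20 + 64 = 84
  {stop 1, stop 3} + {stop 2, stop 4}: 44 + 46 = 90
  {stop 2, stop 3} + {stop 1, stop 4}: 40 + 44 = 84
  … (7 splits in total)
Best: vehicle 1 Base → stop 2 → Base = 32; vehicle 2 Base → stop 1 → stop 4 → stop 3 → Base = 44; combined 76.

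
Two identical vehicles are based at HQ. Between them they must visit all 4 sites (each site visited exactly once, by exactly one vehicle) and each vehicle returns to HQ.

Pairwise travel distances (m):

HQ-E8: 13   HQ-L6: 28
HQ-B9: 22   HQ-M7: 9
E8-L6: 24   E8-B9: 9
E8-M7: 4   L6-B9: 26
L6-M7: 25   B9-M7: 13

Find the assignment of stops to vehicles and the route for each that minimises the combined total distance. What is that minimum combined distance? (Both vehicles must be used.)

Check every non-empty split of the stops between the two vehicles; for each half take its own optimal tour:
  {E8} + {L6, B9, M7}: 26 + 76 = 102
  {L6} + {E8, B9, M7}: 56 + 44 = 100
  {E8, L6} + {B9, M7}: 65 + 44 = 109
  {B9} + {E8, L6, M7}: 44 + 65 = 109
  {E8, B9} + {L6, M7}: 44 + 62 = 106
  {L6, B9} + {E8, M7}: 76 + 26 = 102
  … (7 splits in total)
  {E8, L6, B9} + {M7}: 76 + 18 = 94  ← best
Best: vehicle 1 HQ → E8 → B9 → L6 → HQ = 76; vehicle 2 HQ → M7 → HQ = 18; combined 94.

94 m — the smallest possible combined total.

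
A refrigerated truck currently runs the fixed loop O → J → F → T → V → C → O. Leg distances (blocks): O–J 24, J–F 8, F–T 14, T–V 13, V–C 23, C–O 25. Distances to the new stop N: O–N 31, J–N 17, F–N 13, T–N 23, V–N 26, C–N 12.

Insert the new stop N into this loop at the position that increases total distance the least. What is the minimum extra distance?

Insertion cost between consecutive stops i–j is d(i,N) + d(N,j) − d(i,j):
  between O and J: 31 + 17 − 24 = 24
  between J and F: 17 + 13 − 8 = 22
  between F and T: 13 + 23 − 14 = 22
  between T and V: 23 + 26 − 13 = 36
  between V and C: 26 + 12 − 23 = 15
  between C and O: 12 + 31 − 25 = 18
Cheapest insertion is between V and C, adding 15.
New total = 107 + 15 = 122.

Minimum extra distance: 15 blocks, inserting N between V and C.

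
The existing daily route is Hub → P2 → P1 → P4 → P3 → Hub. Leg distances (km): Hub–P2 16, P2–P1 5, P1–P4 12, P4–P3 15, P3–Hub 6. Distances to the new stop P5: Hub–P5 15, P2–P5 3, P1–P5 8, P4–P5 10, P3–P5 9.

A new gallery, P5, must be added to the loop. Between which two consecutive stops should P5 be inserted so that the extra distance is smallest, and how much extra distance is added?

Insertion cost between consecutive stops i–j is d(i,P5) + d(P5,j) − d(i,j):
  between Hub and P2: 15 + 3 − 16 = 2
  between P2 and P1: 3 + 8 − 5 = 6
  between P1 and P4: 8 + 10 − 12 = 6
  between P4 and P3: 10 + 9 − 15 = 4
  between P3 and Hub: 9 + 15 − 6 = 18
Cheapest insertion is between Hub and P2, adding 2.
New total = 54 + 2 = 56.

+2 km — insert P5 between Hub and P2.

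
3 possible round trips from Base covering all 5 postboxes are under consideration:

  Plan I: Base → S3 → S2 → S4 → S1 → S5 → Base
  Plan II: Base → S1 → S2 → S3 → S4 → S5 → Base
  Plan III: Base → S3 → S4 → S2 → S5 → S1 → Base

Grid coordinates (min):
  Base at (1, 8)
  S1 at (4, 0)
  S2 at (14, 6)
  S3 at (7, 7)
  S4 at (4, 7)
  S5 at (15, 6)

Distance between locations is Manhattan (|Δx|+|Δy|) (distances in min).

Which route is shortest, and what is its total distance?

Plan I: 7 + 8 + 11 + 7 + 17 + 16 = 66
Plan II: 11 + 16 + 8 + 3 + 12 + 16 = 66
Plan III: 7 + 3 + 11 + 1 + 17 + 11 = 50

Shortest is Plan III, total 50 min.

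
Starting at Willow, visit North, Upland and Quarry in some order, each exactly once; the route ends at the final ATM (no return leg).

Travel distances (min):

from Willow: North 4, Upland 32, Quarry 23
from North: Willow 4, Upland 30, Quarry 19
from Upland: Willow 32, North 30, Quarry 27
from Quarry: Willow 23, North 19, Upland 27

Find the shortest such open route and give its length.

50 min — the minimum one-way total.

There are 3! = 6 possible orderings.
Willow → North → Upland → Quarry: 4+30+27 = 61
Willow → North → Quarry → Upland: 4+19+27 = 50
Willow → Upland → North → Quarry: 32+30+19 = 81
Willow → Upland → Quarry → North: 32+27+19 = 78
Willow → Quarry → North → Upland: 23+19+30 = 72
Willow → Quarry → Upland → North: 23+27+30 = 80
The minimum is 50.
One shortest path: Willow → North → Quarry → Upland.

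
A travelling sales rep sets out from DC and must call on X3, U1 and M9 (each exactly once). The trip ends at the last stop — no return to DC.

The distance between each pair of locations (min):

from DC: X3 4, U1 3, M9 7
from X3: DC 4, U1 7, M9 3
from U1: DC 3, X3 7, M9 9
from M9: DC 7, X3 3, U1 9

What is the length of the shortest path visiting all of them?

There are 3! = 6 possible orderings.
DC→X3→U1→M9: 4+7+9 = 20
DC→X3→M9→U1: 4+3+9 = 16
DC→U1→X3→M9: 3+7+3 = 13
DC→U1→M9→X3: 3+9+3 = 15
DC→M9→X3→U1: 7+3+7 = 17
DC→M9→U1→X3: 7+9+7 = 23
The minimum is 13.
One shortest path: DC → U1 → X3 → M9.

Shortest open route: 13 min.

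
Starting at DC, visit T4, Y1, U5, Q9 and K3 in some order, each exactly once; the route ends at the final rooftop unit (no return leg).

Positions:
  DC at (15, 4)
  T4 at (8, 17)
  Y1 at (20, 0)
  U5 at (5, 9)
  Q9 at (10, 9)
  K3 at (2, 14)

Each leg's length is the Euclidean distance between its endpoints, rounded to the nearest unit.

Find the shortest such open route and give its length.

There are 5! = 120 possible orderings.
DC→T4→Y1→U5→Q9→K3: 15+21+17+5+9 = 67
DC→T4→Y1→U5→K3→Q9: 15+21+17+6+9 = 68
DC→T4→Y1→Q9→U5→K3: 15+21+13+5+6 = 60
DC→T4→Y1→Q9→K3→U5: 15+21+13+9+6 = 64
DC→T4→Y1→K3→U5→Q9: 15+21+23+6+5 = 70
DC→T4→Y1→K3→Q9→U5: 15+21+23+9+5 = 73
DC→T4→U5→Y1→Q9→K3: 15+9+17+13+9 = 63
DC→T4→U5→Y1→K3→Q9: 15+9+17+23+9 = 73
DC→T4→U5→Q9→Y1→K3: 15+9+5+13+23 = 65
DC→T4→U5→Q9→K3→Y1: 15+9+5+9+23 = 61
DC→T4→U5→K3→Y1→Q9: 15+9+6+23+13 = 66
DC→T4→U5→K3→Q9→Y1: 15+9+6+9+13 = 52
DC→T4→Q9→Y1→U5→K3: 15+8+13+17+6 = 59
DC→T4→Q9→Y1→K3→U5: 15+8+13+23+6 = 65
… (106 more)
DC→Y1→Q9→U5→K3→T4: 6+13+5+6+7 = 37  ← best
The minimum is 37.
One shortest path: DC → Y1 → Q9 → U5 → K3 → T4.

37 — the minimum one-way total.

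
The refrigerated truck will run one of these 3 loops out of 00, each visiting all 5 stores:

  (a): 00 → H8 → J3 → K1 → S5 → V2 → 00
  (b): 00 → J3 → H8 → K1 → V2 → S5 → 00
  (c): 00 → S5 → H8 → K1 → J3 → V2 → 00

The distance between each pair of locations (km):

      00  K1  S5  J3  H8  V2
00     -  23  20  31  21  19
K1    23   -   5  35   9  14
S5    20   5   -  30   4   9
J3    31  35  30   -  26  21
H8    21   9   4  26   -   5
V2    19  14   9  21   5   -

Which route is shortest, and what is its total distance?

(a): 21 + 26 + 35 + 5 + 9 + 19 = 115
(b): 31 + 26 + 9 + 14 + 9 + 20 = 109
(c): 20 + 4 + 9 + 35 + 21 + 19 = 108

108 km — (c) is the shortest.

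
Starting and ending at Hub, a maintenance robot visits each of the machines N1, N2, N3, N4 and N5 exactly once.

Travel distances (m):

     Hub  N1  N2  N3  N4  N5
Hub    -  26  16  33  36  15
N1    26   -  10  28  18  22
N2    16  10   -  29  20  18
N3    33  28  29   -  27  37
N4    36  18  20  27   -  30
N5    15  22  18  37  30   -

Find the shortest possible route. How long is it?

121 m — the shortest possible round trip.

Hub → N1 → N2 → N3 → N4 → N5 → Hub: 26+10+29+27+30+15 = 137
Hub → N1 → N2 → N3 → N5 → N4 → Hub: 26+10+29+37+30+36 = 168
Hub → N1 → N2 → N4 → N3 → N5 → Hub: 26+10+20+27+37+15 = 135
Hub → N1 → N2 → N4 → N5 → N3 → Hub: 26+10+20+30+37+33 = 156
Hub → N1 → N2 → N5 → N3 → N4 → Hub: 26+10+18+37+27+36 = 154
Hub → N1 → N2 → N5 → N4 → N3 → Hub: 26+10+18+30+27+33 = 144
Hub → N1 → N3 → N2 → N4 → N5 → Hub: 26+28+29+20+30+15 = 148
Hub → N1 → N3 → N2 → N5 → N4 → Hub: 26+28+29+18+30+36 = 167
Hub → N1 → N3 → N4 → N2 → N5 → Hub: 26+28+27+20+18+15 = 134
Hub → N1 → N3 → N4 → N5 → N2 → Hub: 26+28+27+30+18+16 = 145
Hub → N1 → N3 → N5 → N2 → N4 → Hub: 26+28+37+18+20+36 = 165
Hub → N1 → N3 → N5 → N4 → N2 → Hub: 26+28+37+30+20+16 = 157
Hub → N1 → N4 → N2 → N3 → N5 → Hub: 26+18+20+29+37+15 = 145
Hub → N1 → N4 → N2 → N5 → N3 → Hub: 26+18+20+18+37+33 = 152
… (46 more)
Hub → N3 → N4 → N1 → N2 → N5 → Hub: 33+27+18+10+18+15 = 121  ← best
The minimum is 121.
One optimal route: Hub → N3 → N4 → N1 → N2 → N5 → Hub (or its reverse).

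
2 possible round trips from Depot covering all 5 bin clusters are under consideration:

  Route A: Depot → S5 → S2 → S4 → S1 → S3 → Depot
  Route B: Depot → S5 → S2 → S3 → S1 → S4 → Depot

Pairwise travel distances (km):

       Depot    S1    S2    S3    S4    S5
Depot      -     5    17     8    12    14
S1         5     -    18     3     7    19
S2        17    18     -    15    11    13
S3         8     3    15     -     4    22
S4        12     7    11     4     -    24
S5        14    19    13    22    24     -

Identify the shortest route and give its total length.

Route A: 14 + 13 + 11 + 7 + 3 + 8 = 56
Route B: 14 + 13 + 15 + 3 + 7 + 12 = 64

Shortest is Route A, total 56 km.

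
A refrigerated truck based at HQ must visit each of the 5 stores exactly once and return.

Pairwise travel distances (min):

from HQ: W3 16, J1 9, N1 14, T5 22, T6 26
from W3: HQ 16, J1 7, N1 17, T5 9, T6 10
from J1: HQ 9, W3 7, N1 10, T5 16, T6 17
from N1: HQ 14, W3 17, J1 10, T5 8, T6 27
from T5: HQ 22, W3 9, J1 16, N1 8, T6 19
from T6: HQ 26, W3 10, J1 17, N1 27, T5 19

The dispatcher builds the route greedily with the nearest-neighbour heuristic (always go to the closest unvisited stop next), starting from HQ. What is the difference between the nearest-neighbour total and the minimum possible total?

Excess over optimum: 19 min.

HQ: J1=9, N1=14, W3=16, T5=22, T6=26 ⇒ J1
J1: W3=7, N1=10, T5=16, T6=17 ⇒ W3
W3: T5=9, T6=10, N1=17 ⇒ T5
T5: N1=8, T6=19 ⇒ N1
N1: T6=27 ⇒ T6
NN route HQ → J1 → W3 → T5 → N1 → T6 → HQ costs 86.
Optimal: HQ → J1 → W3 → T6 → T5 → N1 → HQ costs 67 (by enumerating all 60 distinct tours).
Excess = 86 − 67 = 19.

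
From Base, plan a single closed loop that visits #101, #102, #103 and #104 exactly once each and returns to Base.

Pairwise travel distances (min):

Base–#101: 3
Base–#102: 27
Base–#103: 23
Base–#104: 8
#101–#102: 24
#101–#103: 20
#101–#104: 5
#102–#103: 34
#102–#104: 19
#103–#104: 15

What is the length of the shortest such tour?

Shortest round trip = 84 min.

Base → #101 → #102 → #103 → #104 → Base: 3+24+34+15+8 = 84
Base → #101 → #102 → #104 → #103 → Base: 3+24+19+15+23 = 84
Base → #101 → #103 → #102 → #104 → Base: 3+20+34+19+8 = 84
Base → #101 → #103 → #104 → #102 → Base: 3+20+15+19+27 = 84
Base → #101 → #104 → #102 → #103 → Base: 3+5+19+34+23 = 84
Base → #101 → #104 → #103 → #102 → Base: 3+5+15+34+27 = 84
Base → #102 → #101 → #103 → #104 → Base: 27+24+20+15+8 = 94
Base → #102 → #101 → #104 → #103 → Base: 27+24+5+15+23 = 94
Base → #102 → #103 → #101 → #104 → Base: 27+34+20+5+8 = 94
Base → #102 → #104 → #101 → #103 → Base: 27+19+5+20+23 = 94
Base → #103 → #101 → #102 → #104 → Base: 23+20+24+19+8 = 94
Base → #103 → #102 → #101 → #104 → Base: 23+34+24+5+8 = 94
The minimum is 84.
One optimal route: Base → #101 → #102 → #103 → #104 → Base (or its reverse).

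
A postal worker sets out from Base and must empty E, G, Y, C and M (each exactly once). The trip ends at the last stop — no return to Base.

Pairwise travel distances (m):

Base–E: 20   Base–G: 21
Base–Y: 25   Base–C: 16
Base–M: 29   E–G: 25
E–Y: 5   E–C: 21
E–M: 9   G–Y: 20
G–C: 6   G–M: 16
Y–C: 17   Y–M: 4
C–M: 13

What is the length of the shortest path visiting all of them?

There are 5! = 120 possible orderings.
Base → E → G → Y → C → M: 20+25+20+17+13 = 95
Base → E → G → Y → M → C: 20+25+20+4+13 = 82
Base → E → G → C → Y → M: 20+25+6+17+4 = 72
Base → E → G → C → M → Y: 20+25+6+13+4 = 68
Base → E → G → M → Y → C: 20+25+16+4+17 = 82
Base → E → G → M → C → Y: 20+25+16+13+17 = 91
Base → E → Y → G → C → M: 20+5+20+6+13 = 64
Base → E → Y → G → M → C: 20+5+20+16+13 = 74
Base → E → Y → C → G → M: 20+5+17+6+16 = 64
Base → E → Y → C → M → G: 20+5+17+13+16 = 71
Base → E → Y → M → G → C: 20+5+4+16+6 = 51
Base → E → Y → M → C → G: 20+5+4+13+6 = 48
Base → E → C → G → Y → M: 20+21+6+20+4 = 71
Base → E → C → G → M → Y: 20+21+6+16+4 = 67
… (106 more)
Base → C → G → M → Y → E: 16+6+16+4+5 = 47  ← best
The minimum is 47.
One shortest path: Base → C → G → M → Y → E.

Shortest open route: 47 m.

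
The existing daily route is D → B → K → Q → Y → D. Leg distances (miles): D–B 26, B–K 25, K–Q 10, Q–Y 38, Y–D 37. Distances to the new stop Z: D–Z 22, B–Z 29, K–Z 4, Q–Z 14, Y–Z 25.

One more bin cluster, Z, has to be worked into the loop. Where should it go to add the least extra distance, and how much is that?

Adding 1 miles by placing Z on the Q–Y leg.

Insertion cost between consecutive stops i–j is d(i,Z) + d(Z,j) − d(i,j):
  between D and B: 22 + 29 − 26 = 25
  between B and K: 29 + 4 − 25 = 8
  between K and Q: 4 + 14 − 10 = 8
  between Q and Y: 14 + 25 − 38 = 1
  between Y and D: 25 + 22 − 37 = 10
Cheapest insertion is between Q and Y, adding 1.
New total = 136 + 1 = 137.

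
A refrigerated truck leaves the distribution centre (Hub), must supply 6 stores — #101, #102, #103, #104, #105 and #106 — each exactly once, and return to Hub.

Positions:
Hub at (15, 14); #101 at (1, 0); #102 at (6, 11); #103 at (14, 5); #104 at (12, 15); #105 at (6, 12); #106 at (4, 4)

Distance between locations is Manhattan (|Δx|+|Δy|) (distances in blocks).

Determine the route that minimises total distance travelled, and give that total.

With 6 stops there are 6!/2 = 360 distinct round trips (a route and its reverse cost the same).
Hub-#101-#102-#103-#104-#105-#106-Hub: 28+16+14+12+9+10+21 = 110
Hub-#101-#102-#103-#104-#106-#105-Hub: 28+16+14+12+19+10+11 = 110
Hub-#101-#102-#103-#105-#104-#106-Hub: 28+16+14+15+9+19+21 = 122
Hub-#101-#102-#103-#105-#106-#104-Hub: 28+16+14+15+10+19+4 = 106
Hub-#101-#102-#103-#106-#104-#105-Hub: 28+16+14+11+19+9+11 = 108
Hub-#101-#102-#103-#106-#105-#104-Hub: 28+16+14+11+10+9+4 = 92
Hub-#101-#102-#104-#103-#105-#106-Hub: 28+16+10+12+15+10+21 = 112
Hub-#101-#102-#104-#103-#106-#105-Hub: 28+16+10+12+11+10+11 = 98
… (352 more)
Hub-#103-#101-#106-#102-#105-#104-Hub: 10+18+7+9+1+9+4 = 58  ← best
The minimum is 58.
One optimal route: Hub → #103 → #101 → #106 → #102 → #105 → #104 → Hub (or its reverse).

Minimum total distance: 58 blocks.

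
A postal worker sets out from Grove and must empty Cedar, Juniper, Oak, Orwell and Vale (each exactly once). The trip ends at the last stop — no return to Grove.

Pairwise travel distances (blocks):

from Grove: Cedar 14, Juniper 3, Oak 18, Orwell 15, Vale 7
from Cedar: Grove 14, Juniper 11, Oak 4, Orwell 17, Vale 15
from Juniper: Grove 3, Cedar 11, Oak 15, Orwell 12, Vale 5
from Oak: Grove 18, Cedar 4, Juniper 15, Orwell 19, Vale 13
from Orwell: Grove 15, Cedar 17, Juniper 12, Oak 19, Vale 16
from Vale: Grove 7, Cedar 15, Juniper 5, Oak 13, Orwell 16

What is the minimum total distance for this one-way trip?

Shortest open route: 42 blocks.

There are 5! = 120 possible orderings.
Grove → Cedar → Juniper → Oak → Orwell → Vale: 14+11+15+19+16 = 75
Grove → Cedar → Juniper → Oak → Vale → Orwell: 14+11+15+13+16 = 69
Grove → Cedar → Juniper → Orwell → Oak → Vale: 14+11+12+19+13 = 69
Grove → Cedar → Juniper → Orwell → Vale → Oak: 14+11+12+16+13 = 66
Grove → Cedar → Juniper → Vale → Oak → Orwell: 14+11+5+13+19 = 62
Grove → Cedar → Juniper → Vale → Orwell → Oak: 14+11+5+16+19 = 65
Grove → Cedar → Oak → Juniper → Orwell → Vale: 14+4+15+12+16 = 61
Grove → Cedar → Oak → Juniper → Vale → Orwell: 14+4+15+5+16 = 54
Grove → Cedar → Oak → Orwell → Juniper → Vale: 14+4+19+12+5 = 54
Grove → Cedar → Oak → Orwell → Vale → Juniper: 14+4+19+16+5 = 58
Grove → Cedar → Oak → Vale → Juniper → Orwell: 14+4+13+5+12 = 48
Grove → Cedar → Oak → Vale → Orwell → Juniper: 14+4+13+16+12 = 59
Grove → Cedar → Orwell → Juniper → Oak → Vale: 14+17+12+15+13 = 71
Grove → Cedar → Orwell → Juniper → Vale → Oak: 14+17+12+5+13 = 61
… (106 more)
Grove → Juniper → Vale → Oak → Cedar → Orwell: 3+5+13+4+17 = 42  ← best
The minimum is 42.
One shortest path: Grove → Juniper → Vale → Oak → Cedar → Orwell.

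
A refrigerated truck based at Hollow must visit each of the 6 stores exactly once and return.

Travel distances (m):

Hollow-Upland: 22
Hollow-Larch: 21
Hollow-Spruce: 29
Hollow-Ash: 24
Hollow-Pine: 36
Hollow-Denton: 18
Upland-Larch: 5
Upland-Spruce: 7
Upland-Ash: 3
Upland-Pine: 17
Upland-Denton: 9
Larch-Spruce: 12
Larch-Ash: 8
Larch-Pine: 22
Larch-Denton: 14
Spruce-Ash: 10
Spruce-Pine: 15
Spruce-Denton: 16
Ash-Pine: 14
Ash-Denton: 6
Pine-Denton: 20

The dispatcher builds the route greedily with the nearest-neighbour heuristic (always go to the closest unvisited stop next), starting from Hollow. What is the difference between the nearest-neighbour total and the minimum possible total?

Hollow: Denton=18, Larch=21, Upland=22, Ash=24, Spruce=29, Pine=36 ⇒ Denton
Denton: Ash=6, Upland=9, Larch=14, Spruce=16, Pine=20 ⇒ Ash
Ash: Upland=3, Larch=8, Spruce=10, Pine=14 ⇒ Upland
Upland: Larch=5, Spruce=7, Pine=17 ⇒ Larch
Larch: Spruce=12, Pine=22 ⇒ Spruce
Spruce: Pine=15 ⇒ Pine
NN route Hollow → Denton → Ash → Upland → Larch → Spruce → Pine → Hollow costs 95.
Optimal: Hollow → Larch → Upland → Spruce → Pine → Ash → Denton → Hollow costs 86 (by enumerating all 360 distinct tours).
Excess = 95 − 86 = 9.

The nearest-neighbour route is 9 m longer than optimal.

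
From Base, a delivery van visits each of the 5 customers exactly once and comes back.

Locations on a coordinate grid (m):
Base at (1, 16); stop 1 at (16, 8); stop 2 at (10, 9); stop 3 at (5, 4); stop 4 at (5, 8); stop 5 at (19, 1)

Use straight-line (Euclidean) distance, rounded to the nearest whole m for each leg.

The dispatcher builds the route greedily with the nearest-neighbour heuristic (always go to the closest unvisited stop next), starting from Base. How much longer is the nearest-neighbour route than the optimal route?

5 m longer than the optimal tour.

From Base: stop 4=9, stop 2=11, stop 3=13, stop 1=17, stop 5=23 → choose stop 4 (9).
From stop 4: stop 3=4, stop 2=5, stop 1=11, stop 5=16 → choose stop 3 (4).
From stop 3: stop 2=7, stop 1=12, stop 5=14 → choose stop 2 (7).
From stop 2: stop 1=6, stop 5=12 → choose stop 1 (6).
From stop 1: stop 5=8 → choose stop 5 (8).
NN route Base → stop 4 → stop 3 → stop 2 → stop 1 → stop 5 → Base costs 57.
Optimal: Base → stop 2 → stop 1 → stop 5 → stop 3 → stop 4 → Base costs 52 (by enumerating all 60 distinct tours).
Excess = 57 − 52 = 5.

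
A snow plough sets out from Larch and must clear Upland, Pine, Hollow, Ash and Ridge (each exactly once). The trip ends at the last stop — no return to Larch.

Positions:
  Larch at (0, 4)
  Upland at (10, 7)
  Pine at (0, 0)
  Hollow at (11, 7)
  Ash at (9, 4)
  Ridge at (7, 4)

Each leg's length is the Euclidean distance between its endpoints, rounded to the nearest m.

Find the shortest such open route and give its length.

There are 5! = 120 possible orderings.
Larch → Upland → Pine → Hollow → Ash → Ridge: 10+12+13+4+2 = 41
Larch → Upland → Pine → Hollow → Ridge → Ash: 10+12+13+5+2 = 42
Larch → Upland → Pine → Ash → Hollow → Ridge: 10+12+10+4+5 = 41
Larch → Upland → Pine → Ash → Ridge → Hollow: 10+12+10+2+5 = 39
Larch → Upland → Pine → Ridge → Hollow → Ash: 10+12+8+5+4 = 39
Larch → Upland → Pine → Ridge → Ash → Hollow: 10+12+8+2+4 = 36
Larch → Upland → Hollow → Pine → Ash → Ridge: 10+1+13+10+2 = 36
Larch → Upland → Hollow → Pine → Ridge → Ash: 10+1+13+8+2 = 34
Larch → Upland → Hollow → Ash → Pine → Ridge: 10+1+4+10+8 = 33
Larch → Upland → Hollow → Ash → Ridge → Pine: 10+1+4+2+8 = 25
Larch → Upland → Hollow → Ridge → Pine → Ash: 10+1+5+8+10 = 34
Larch → Upland → Hollow → Ridge → Ash → Pine: 10+1+5+2+10 = 28
Larch → Upland → Ash → Pine → Hollow → Ridge: 10+3+10+13+5 = 41
Larch → Upland → Ash → Pine → Ridge → Hollow: 10+3+10+8+5 = 36
… (106 more)
Larch → Pine → Ridge → Ash → Upland → Hollow: 4+8+2+3+1 = 18  ← best
The minimum is 18.
One shortest path: Larch → Pine → Ridge → Ash → Upland → Hollow.

Shortest open route: 18 m.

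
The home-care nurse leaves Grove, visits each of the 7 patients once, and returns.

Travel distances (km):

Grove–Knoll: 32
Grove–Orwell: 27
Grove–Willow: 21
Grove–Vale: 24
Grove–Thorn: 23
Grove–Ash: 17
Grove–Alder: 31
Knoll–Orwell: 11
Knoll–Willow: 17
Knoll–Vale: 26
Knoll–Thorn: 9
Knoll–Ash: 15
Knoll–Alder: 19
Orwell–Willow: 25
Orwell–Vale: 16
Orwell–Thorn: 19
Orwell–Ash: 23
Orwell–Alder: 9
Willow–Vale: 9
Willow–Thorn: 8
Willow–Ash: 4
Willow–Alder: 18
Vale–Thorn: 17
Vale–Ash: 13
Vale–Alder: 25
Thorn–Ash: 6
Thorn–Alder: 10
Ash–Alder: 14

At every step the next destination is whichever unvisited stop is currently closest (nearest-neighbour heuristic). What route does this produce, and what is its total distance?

107 km along Grove → Ash → Willow → Thorn → Knoll → Orwell → Alder → Vale → Grove.

From Grove: distances to unvisited — Ash=17, Willow=21, Thorn=23, Vale=24, Orwell=27, Alder=31, Knoll=32. Nearest is Ash (17).
From Ash: distances to unvisited — Willow=4, Thorn=6, Vale=13, Alder=14, Knoll=15, Orwell=23. Nearest is Willow (4).
From Willow: distances to unvisited — Thorn=8, Vale=9, Knoll=17, Alder=18, Orwell=25. Nearest is Thorn (8).
From Thorn: distances to unvisited — Knoll=9, Alder=10, Vale=17, Orwell=19. Nearest is Knoll (9).
From Knoll: distances to unvisited — Orwell=11, Alder=19, Vale=26. Nearest is Orwell (11).
From Orwell: distances to unvisited — Alder=9, Vale=16. Nearest is Alder (9).
From Alder: distances to unvisited — Vale=25. Nearest is Vale (25).
Return Vale→Grove: 24.
Total = 17 + 4 + 8 + 9 + 11 + 9 + 25 + 24 = 107.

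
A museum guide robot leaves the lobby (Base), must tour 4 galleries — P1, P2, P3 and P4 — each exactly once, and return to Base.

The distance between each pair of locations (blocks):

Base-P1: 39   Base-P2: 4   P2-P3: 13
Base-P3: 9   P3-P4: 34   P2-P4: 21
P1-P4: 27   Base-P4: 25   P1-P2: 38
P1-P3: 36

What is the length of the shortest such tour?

Shortest round trip = 97 blocks.

There are 12 distinct closed tours to check (reversals are equivalent).
Base - P1 - P2 - P3 - P4 - Base: 39+38+13+34+25 = 149
Base - P1 - P2 - P4 - P3 - Base: 39+38+21+34+9 = 141
Base - P1 - P3 - P2 - P4 - Base: 39+36+13+21+25 = 134
Base - P1 - P3 - P4 - P2 - Base: 39+36+34+21+4 = 134
Base - P1 - P4 - P2 - P3 - Base: 39+27+21+13+9 = 109
Base - P1 - P4 - P3 - P2 - Base: 39+27+34+13+4 = 117
Base - P2 - P1 - P3 - P4 - Base: 4+38+36+34+25 = 137
Base - P2 - P1 - P4 - P3 - Base: 4+38+27+34+9 = 112
Base - P2 - P3 - P1 - P4 - Base: 4+13+36+27+25 = 105
Base - P2 - P4 - P1 - P3 - Base: 4+21+27+36+9 = 97
Base - P3 - P1 - P2 - P4 - Base: 9+36+38+21+25 = 129
Base - P3 - P2 - P1 - P4 - Base: 9+13+38+27+25 = 112
The minimum is 97.
One optimal route: Base → P2 → P4 → P1 → P3 → Base (or its reverse).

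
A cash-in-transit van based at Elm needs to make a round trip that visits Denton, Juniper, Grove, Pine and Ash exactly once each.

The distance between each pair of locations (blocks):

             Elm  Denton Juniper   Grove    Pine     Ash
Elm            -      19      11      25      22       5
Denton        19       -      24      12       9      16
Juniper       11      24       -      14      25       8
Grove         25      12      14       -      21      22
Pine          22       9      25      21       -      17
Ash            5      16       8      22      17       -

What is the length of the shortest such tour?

There are 60 distinct closed tours to check (reversals are equivalent).
Elm → Denton → Juniper → Grove → Pine → Ash → Elm: 19+24+14+21+17+5 = 100
Elm → Denton → Juniper → Grove → Ash → Pine → Elm: 19+24+14+22+17+22 = 118
Elm → Denton → Juniper → Pine → Grove → Ash → Elm: 19+24+25+21+22+5 = 116
Elm → Denton → Juniper → Pine → Ash → Grove → Elm: 19+24+25+17+22+25 = 132
Elm → Denton → Juniper → Ash → Grove → Pine → Elm: 19+24+8+22+21+22 = 116
Elm → Denton → Juniper → Ash → Pine → Grove → Elm: 19+24+8+17+21+25 = 114
Elm → Denton → Grove → Juniper → Pine → Ash → Elm: 19+12+14+25+17+5 = 92
Elm → Denton → Grove → Juniper → Ash → Pine → Elm: 19+12+14+8+17+22 = 92
Elm → Denton → Grove → Pine → Juniper → Ash → Elm: 19+12+21+25+8+5 = 90
Elm → Denton → Grove → Pine → Ash → Juniper → Elm: 19+12+21+17+8+11 = 88
Elm → Denton → Grove → Ash → Juniper → Pine → Elm: 19+12+22+8+25+22 = 108
Elm → Denton → Grove → Ash → Pine → Juniper → Elm: 19+12+22+17+25+11 = 106
Elm → Denton → Pine → Juniper → Grove → Ash → Elm: 19+9+25+14+22+5 = 94
Elm → Denton → Pine → Juniper → Ash → Grove → Elm: 19+9+25+8+22+25 = 108
… (46 more)
Elm → Juniper → Grove → Denton → Pine → Ash → Elm: 11+14+12+9+17+5 = 68  ← best
The minimum is 68.
One optimal route: Elm → Juniper → Grove → Denton → Pine → Ash → Elm (or its reverse).

Shortest round trip = 68 blocks.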